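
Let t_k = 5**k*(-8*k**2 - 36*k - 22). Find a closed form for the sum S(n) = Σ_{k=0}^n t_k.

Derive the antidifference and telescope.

S(n) = -10*5**n*n**2 - 40*5**n*n - 20*5**n - 2

Compute t_(k+1)/t_k: get 5*(4*k**2 + 26*k + 33)/(4*k**2 + 18*k + 11).
So A=5 and B=1, with C=k**2 + 9*k/2 + 11/4.
Solve (5)·f(k+1) − (1)·f(k) = k**2 + 9*k/2 + 11/4.
d = 2 from the (0,0,2) case.
Match coefficients ⇒ f(k) = (k**2 + 2*k - 1)/4.
So s_k = (B(k−1)f/C)·t_k = ((k**2 + 2*k - 1)/(4*k**2 + 18*k + 11))·t_k = 2*5**k*(-k**2 - 2*k + 1).
Δs = 5**k*(-8*k**2 - 36*k - 22), as required.
s_(n+1) = 10*5**n*(-n**2 - 4*n - 2) and s_(0) = 2, so S(n) = -10*5**n*n**2 - 40*5**n*n - 20*5**n - 2.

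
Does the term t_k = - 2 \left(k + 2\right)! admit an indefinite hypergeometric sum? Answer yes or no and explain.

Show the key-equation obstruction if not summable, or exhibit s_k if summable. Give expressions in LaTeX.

No — key equation has no polynomial f.

The ratio is k + 3.
Take A(k)=k + 3, B(k)=1, C(k)=1.
Set up (k + 3)·f(k+1) − (1)·f(k) − (1) = 0.
deg f ≤ -1 (via 1,0,0).
d = -1 < 0 ⇒ no nonzero polynomial f; not summable.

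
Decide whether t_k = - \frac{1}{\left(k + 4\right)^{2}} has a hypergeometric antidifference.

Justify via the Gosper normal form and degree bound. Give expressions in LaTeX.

No; the coefficient equations for f are inconsistent.

Ratio r(k) = (k + 4)**2/(k + 5)**2.
So A=k**2 + 8*k + 16 and B=k**2 + 10*k + 25, with C=1.
Solve (k**2 + 8*k + 16)·f(k+1) − (k**2 + 8*k + 16)·f(k) = 1.
Bound: deg f ≤ 0.
Put f(k) = c0: A·f(k+1) − B(k−1)·f(k) − C = -1; need -1 = 0 — inconsistent ⇒ no f, not summable.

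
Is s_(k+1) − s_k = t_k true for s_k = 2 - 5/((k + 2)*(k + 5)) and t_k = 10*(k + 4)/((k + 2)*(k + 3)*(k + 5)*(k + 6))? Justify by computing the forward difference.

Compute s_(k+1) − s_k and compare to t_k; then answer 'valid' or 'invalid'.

s_(k+1) = 2 - 5/((k + 3)*(k + 6))
s_(k+1) − s_k = 10*(k + 4)/(k**4 + 16*k**3 + 91*k**2 + 216*k + 180)
(s_(k+1) − s_k) − t_k = 0

valid; difference matches t_k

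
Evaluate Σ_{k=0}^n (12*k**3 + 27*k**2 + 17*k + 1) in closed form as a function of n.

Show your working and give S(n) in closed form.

S(n) = 3*n**4 + 15*n**3 + 25*n**2 + 14*n + 1

Step 1: r(k) = (12*k**3 + 63*k**2 + 107*k + 57)/(12*k**3 + 27*k**2 + 17*k + 1).
Factor: A=1; B=1; C=k**3 + 9*k**2/4 + 17*k/12 + 1/12.
Key eq: (1)·f(k+1) = (1)·f(k) + (k**3 + 9*k**2/4 + 17*k/12 + 1/12).
d = 4 from the (0,0,3) case.
Solving with deg f ≤ 4: f(k) = k*(3*k**3 + 3*k**2 - 2*k - 3)/12.
Certificate R = B(k−1)f/C = k*(3*k**3 + 3*k**2 - 2*k - 3)/(12*k**3 + 27*k**2 + 17*k + 1) gives s_k = k*(3*k**3 + 3*k**2 - 2*k - 3).
Check: Δs_k = 12*k**3 + 27*k**2 + 17*k + 1. ✓
Evaluate: s_(n+1) = 3*n**4 + 15*n**3 + 25*n**2 + 14*n + 1; subtract s_(0) = 0 ⇒ S(n) = 3*n**4 + 15*n**3 + 25*n**2 + 14*n + 1.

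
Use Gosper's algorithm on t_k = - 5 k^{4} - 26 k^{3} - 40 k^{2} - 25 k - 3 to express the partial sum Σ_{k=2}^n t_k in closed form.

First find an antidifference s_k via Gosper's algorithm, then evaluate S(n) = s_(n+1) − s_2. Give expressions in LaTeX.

S(n) = - n^{5} - 9 n^{4} - 28 n^{3} - 39 n^{2} - 22 n + 99

Ratio r(k) = (5*k**4 + 46*k**3 + 148*k**2 + 203*k + 99)/(5*k**4 + 26*k**3 + 40*k**2 + 25*k + 3).
A = 1, B = 1, C = k**4 + 26*k**3/5 + 8*k**2 + 5*k + 3/5.
Solve (1)·f(k+1) − (1)·f(k) = k**4 + 26*k**3/5 + 8*k**2 + 5*k + 3/5.
From deg A=0, deg B=0, deg C=4: d=5.
Solve for f: f(k) = k*(k**4 + 4*k**3 + 2*k**2 - k - 3)/5 (degree 5 ≤ 5).
So s_k = (B(k−1)f/C)·t_k = (k*(k**4 + 4*k**3 + 2*k**2 - k - 3)/(5*k**4 + 26*k**3 + 40*k**2 + 25*k + 3))·t_k = k*(-k**4 - 4*k**3 - 2*k**2 + k + 3).
Δs = -5*k**4 - 26*k**3 - 40*k**2 - 25*k - 3, as required.
Evaluate: s_(n+1) = -n**5 - 9*n**4 - 28*n**3 - 39*n**2 - 22*n - 3; subtract s_(2) = -102 ⇒ S(n) = -n**5 - 9*n**4 - 28*n**3 - 39*n**2 - 22*n + 99.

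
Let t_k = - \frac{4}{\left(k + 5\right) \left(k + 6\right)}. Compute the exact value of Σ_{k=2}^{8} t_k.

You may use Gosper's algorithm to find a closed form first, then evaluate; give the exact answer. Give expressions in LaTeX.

Σ = -2/7

Step 1: r(k) = (k + 5)/(k + 7).
A = k + 5, B = k + 7, C = 1.
Set up (k + 5)·f(k+1) − (k + 6)·f(k) − (1) = 0.
Degrees (1,1,0) ⇒ d ≤ 1.
A polynomial solution: f(k) = k/5.
R(k) = B(k−1)·f(k)/C(k) = k*(k + 6)/5; s_k = R·t_k = -4*k/(5*k + 25).
Δs = -4/(k**2 + 11*k + 30), as required.
Sum = s_(9) − s_(2); s_(9) = -18/35, s_(2) = -8/35 ⇒ -2/7.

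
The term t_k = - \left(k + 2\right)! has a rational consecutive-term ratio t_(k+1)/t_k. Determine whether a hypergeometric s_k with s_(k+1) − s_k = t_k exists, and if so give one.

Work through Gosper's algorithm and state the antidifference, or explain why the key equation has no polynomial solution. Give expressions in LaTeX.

Ratio r(k) = k + 3.
So A=k + 3 and B=1, with C=1.
Solve (k + 3)·f(k+1) − (1)·f(k) = 1.
Bound: deg f ≤ -1.
Bound -1 < 0, so the key equation has no polynomial solution.

none (Gosper's algorithm certifies no s_k)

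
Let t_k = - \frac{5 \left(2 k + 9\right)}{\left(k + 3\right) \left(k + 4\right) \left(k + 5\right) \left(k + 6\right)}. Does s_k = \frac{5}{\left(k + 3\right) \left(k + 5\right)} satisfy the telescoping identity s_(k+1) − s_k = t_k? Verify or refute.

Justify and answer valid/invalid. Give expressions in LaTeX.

valid; difference matches t_k

s_(k+1) = 5/((k + 4)*(k + 6))
s_(k+1) − s_k = 5*(-2*k - 9)/(k**4 + 18*k**3 + 119*k**2 + 342*k + 360)
(s_(k+1) − s_k) − t_k = 0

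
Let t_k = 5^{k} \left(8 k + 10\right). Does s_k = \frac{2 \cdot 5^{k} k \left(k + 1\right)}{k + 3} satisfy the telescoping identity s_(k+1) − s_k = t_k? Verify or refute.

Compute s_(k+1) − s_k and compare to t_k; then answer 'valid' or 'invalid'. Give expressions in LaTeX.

Invalid: residual \frac{5^{k} \left(- 16 k^{2} - 64 k - 60\right)}{k^{2} + 7 k + 12} ≠ 0.

s_(k+1) = 10*5**k*(k + 1)*(k + 2)/(k + 4)
s_(k+1) − s_k = 2*5**k*(k + 1)*(-k*(k + 4) + 5*(k + 2)*(k + 3))/((k + 3)*(k + 4))
(s_(k+1) − s_k) − t_k = 5**k*(-16*k**2 - 64*k - 60)/(k**2 + 7*k + 12)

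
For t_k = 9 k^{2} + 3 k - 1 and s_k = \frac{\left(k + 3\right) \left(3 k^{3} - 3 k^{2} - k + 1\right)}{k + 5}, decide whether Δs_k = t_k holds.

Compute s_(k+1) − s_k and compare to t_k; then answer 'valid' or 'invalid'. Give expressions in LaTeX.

s_(k+1) = k*(3*k**3 + 18*k**2 + 26*k + 8)/(k + 6)
s_(k+1) − s_k = (9*k**4 + 90*k**3 + 200*k**2 + 49*k - 18)/(k**2 + 11*k + 30)
(s_(k+1) − s_k) − t_k = 6*(-2*k**3 - 17*k**2 - 5*k + 2)/(k**2 + 11*k + 30)

Invalid: residual \frac{6 \left(- 2 k^{3} - 17 k^{2} - 5 k + 2\right)}{k^{2} + 11 k + 30} ≠ 0.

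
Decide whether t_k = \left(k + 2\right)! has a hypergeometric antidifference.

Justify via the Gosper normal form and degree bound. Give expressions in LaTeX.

The ratio is k + 3.
A = k + 3, B = 1, C = 1.
Need (k + 3)·f(k+1) − (1)·f(k) = 1.
d = -1 from the (1,0,0) case.
Negative degree bound (-1): no f exists, t_k not Gosper-summable.

No — negative degree bound, so no certificate f.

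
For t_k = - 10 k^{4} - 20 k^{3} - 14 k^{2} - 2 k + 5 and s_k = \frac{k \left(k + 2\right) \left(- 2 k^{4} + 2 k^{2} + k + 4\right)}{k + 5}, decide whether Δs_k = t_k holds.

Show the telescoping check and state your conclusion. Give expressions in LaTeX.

Invalid: residual \frac{3 \left(8 k^{5} + 70 k^{4} + 116 k^{3} + 73 k^{2} + 9 k - 25\right)}{k^{2} + 11 k + 30} ≠ 0.

s_(k+1) = (k + 1)*(k + 3)*(k - 2*(k + 1)**4 + 2*(k + 1)**2 + 5)/(k + 6)
s_(k+1) − s_k = (-10*k**6 - 106*k**5 - 324*k**4 - 408*k**3 - 218*k**2 + 22*k + 75)/(k**2 + 11*k + 30)
(s_(k+1) − s_k) − t_k = 3*(8*k**5 + 70*k**4 + 116*k**3 + 73*k**2 + 9*k - 25)/(k**2 + 11*k + 30)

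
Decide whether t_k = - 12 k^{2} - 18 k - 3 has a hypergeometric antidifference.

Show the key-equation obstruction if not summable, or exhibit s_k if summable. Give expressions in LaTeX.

Yes. s_k = k \left(- 4 k^{2} - 3 k + 4\right).

The ratio is (4*k**2 + 14*k + 11)/(4*k**2 + 6*k + 1).
So A=1 and B=1, with C=k**2 + 3*k/2 + 1/4.
Solve (1)·f(k+1) − (1)·f(k) = k**2 + 3*k/2 + 1/4.
From deg A=0, deg B=0, deg C=2: d=3.
Solve for f: f(k) = k*(4*k**2 + 3*k - 4)/12 (degree 3 ≤ 3).
Certificate R = B(k−1)f/C = k*(4*k**2 + 3*k - 4)/(3*(4*k**2 + 6*k + 1)) gives s_k = k*(-4*k**2 - 3*k + 4).
Verify: -12*k**2 - 18*k - 3 matches t_k.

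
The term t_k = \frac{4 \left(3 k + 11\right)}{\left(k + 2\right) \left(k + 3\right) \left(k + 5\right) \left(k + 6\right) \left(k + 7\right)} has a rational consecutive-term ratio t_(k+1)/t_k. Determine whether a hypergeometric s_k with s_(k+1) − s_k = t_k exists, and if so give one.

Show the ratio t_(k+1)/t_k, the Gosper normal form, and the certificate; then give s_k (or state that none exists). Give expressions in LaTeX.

s_k = \frac{k \left(k^{2} + 13 k + 52\right)}{15 \left(k^{3} + 13 k^{2} + 52 k + 60\right)}

Ratio r(k) = (k + 2)*(k + 5)*(3*k + 14)/((k + 4)*(k + 8)*(3*k + 11)).
Factor: A=k + 2; B=k + 8; C=k**2 + 23*k/3 + 44/3.
Key eq: (k + 2)·f(k+1) = (k + 7)·f(k) + (k**2 + 23*k/3 + 44/3).
From deg A=1, deg B=1, deg C=2: d=5.
Match coefficients ⇒ f(k) = k*(k + 3)*(k + 4)*(k**2 + 13*k + 52)/180.
R(k) = B(k−1)·f(k)/C(k) = k*(k + 3)*(k + 7)*(k**2 + 13*k + 52)/(60*(3*k + 11)); s_k = R·t_k = k*(k**2 + 13*k + 52)/(15*(k**3 + 13*k**2 + 52*k + 60)).
Δs = 4*(3*k + 11)/(k**5 + 23*k**4 + 203*k**3 + 853*k**2 + 1692*k + 1260), as required.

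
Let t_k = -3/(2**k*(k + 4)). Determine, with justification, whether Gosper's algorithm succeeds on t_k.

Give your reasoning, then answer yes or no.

No — t_k has no hypergeometric antidifference.

Compute t_(k+1)/t_k: get (k + 4)/(2*(k + 5)).
Gosper form: A/B · C(k+1)/C(k) with A=k/2 + 2, B=k + 5, C=1.
f must satisfy (k/2 + 2)·f(k+1) − (k + 4)·f(k) = 1.
d = -1 from the (1,1,0) case.
d = -1 < 0 ⇒ no nonzero polynomial f; not summable.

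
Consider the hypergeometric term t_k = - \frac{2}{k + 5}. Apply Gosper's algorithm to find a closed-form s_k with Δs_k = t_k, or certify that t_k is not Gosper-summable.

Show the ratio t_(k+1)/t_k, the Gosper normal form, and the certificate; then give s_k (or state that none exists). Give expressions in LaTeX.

none — t_k is not Gosper-summable

Step 1: r(k) = (k + 5)/(k + 6).
Factor: A=k + 5; B=k + 6; C=1.
Set up (k + 5)·f(k+1) − (k + 5)·f(k) − (1) = 0.
Bound: deg f ≤ 0.
f = c0 ⇒ A·f(k+1) − B(k−1)·f(k) − C = -1. The system {-1 = 0} is inconsistent; no antidifference.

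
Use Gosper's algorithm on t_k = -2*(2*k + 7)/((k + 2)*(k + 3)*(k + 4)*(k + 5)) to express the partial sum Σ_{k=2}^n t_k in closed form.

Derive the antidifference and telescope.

The ratio is (k + 2)*(2*k + 9)/((k + 6)*(2*k + 7)).
Normal form (A,B,C) = (k + 2, k + 6, k + 7/2).
Key eq: (k + 2)·f(k+1) = (k + 5)·f(k) + (k + 7/2).
d = 3 from the (1,1,1) case.
Solving with deg f ≤ 3: f(k) = k*(k + 3)*(k + 6)/16.
R(k) = B(k−1)·f(k)/C(k) = k*(k + 3)*(k + 5)*(k + 6)/(8*(2*k + 7)); s_k = R·t_k = k*(-k - 6)/(4*(k**2 + 6*k + 8)).
Verify: 2*(-2*k - 7)/(k**4 + 14*k**3 + 71*k**2 + 154*k + 120) matches t_k.
Σ_(k=2)^n t_k = s_(n+1) − s_(2) = ((-n**2 - 8*n - 7)/(4*(n**2 + 8*n + 15))) − (-1/6), i.e. (-n**2 - 8*n + 9)/(12*(n**2 + 8*n + 15)).

S(n) = (-n**2 - 8*n + 9)/(12*(n**2 + 8*n + 15))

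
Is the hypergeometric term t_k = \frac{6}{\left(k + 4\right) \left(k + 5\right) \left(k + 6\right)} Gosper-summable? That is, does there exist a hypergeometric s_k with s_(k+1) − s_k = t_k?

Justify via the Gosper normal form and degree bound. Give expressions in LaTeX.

Step 1: r(k) = (k + 4)/(k + 7).
Gosper form: A/B · C(k+1)/C(k) with A=k + 4, B=k + 7, C=1.
Solve (k + 4)·f(k+1) − (k + 6)·f(k) = 1.
Bound: deg f ≤ 2.
Match coefficients ⇒ f(k) = k*(k + 9)/40.
Certificate R = B(k−1)f/C = k*(k + 6)*(k + 9)/40 gives s_k = 3*k*(k + 9)/(20*(k + 4)*(k + 5)).
Check: Δs_k = 6/(k**3 + 15*k**2 + 74*k + 120). ✓

Yes. s_k = \frac{3 k \left(k + 9\right)}{20 \left(k + 4\right) \left(k + 5\right)}.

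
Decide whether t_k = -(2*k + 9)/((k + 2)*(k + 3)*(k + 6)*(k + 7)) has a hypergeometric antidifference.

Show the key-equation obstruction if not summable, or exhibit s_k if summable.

t_(k+1)/t_k = (k + 2)*(k + 6)*(2*k + 11)/((k + 4)*(k + 8)*(2*k + 9)).
A = k + 2, B = k + 8, C = k**3 + 27*k**2/2 + 121*k/2 + 90.
Set up (k + 2)·f(k+1) − (k + 7)·f(k) − (k**3 + 27*k**2/2 + 121*k/2 + 90) = 0.
Bound: deg f ≤ 5.
Coefficient equations give f(k) = k*(k + 3)*(k + 4)*(k + 5)*(k + 8)/24.
Get s_k = R·t_k = k*(-k - 8)/(12*(k**2 + 8*k + 12)) with R(k) = B(k−1)f(k)/C(k) = k*(k + 3)*(k + 7)*(k + 8)/(12*(2*k + 9)).
Verify: (-2*k - 9)/(k**4 + 18*k**3 + 113*k**2 + 288*k + 252) matches t_k.

Yes. s_k = k*(-k - 8)/(12*(k**2 + 8*k + 12)).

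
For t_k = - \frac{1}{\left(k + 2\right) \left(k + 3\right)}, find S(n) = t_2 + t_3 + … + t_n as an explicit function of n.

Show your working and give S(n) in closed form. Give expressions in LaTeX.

Step 1: r(k) = (k + 2)/(k + 4).
Factor: A=k + 2; B=k + 4; C=1.
Solve (k + 2)·f(k+1) − (k + 3)·f(k) = 1.
Bound: deg f ≤ 1.
Solving with deg f ≤ 1: f(k) = k/2.
Get s_k = R·t_k = -k/(2*k + 4) with R(k) = B(k−1)f(k)/C(k) = k*(k + 3)/2.
Verify: -1/(k**2 + 5*k + 6) matches t_k.
Evaluate: s_(n+1) = (-n - 1)/(2*(n + 3)); subtract s_(2) = -1/4 ⇒ S(n) = (1 - n)/(4*(n + 3)).

S(n) = \frac{1 - n}{4 \left(n + 3\right)}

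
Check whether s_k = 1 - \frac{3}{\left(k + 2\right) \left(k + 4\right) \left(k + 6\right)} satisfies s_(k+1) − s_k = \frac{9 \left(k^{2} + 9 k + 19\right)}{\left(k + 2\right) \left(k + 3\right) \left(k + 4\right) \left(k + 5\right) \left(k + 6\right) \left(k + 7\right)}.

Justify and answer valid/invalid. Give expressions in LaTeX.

s_(k+1) = 1 - 3/((k + 3)*(k + 5)*(k + 7))
s_(k+1) − s_k = 9*(k**2 + 9*k + 19)/(k**6 + 27*k**5 + 295*k**4 + 1665*k**3 + 5104*k**2 + 8028*k + 5040)
(s_(k+1) − s_k) − t_k = 0

valid (s_(k+1) − s_k reduces to t_k)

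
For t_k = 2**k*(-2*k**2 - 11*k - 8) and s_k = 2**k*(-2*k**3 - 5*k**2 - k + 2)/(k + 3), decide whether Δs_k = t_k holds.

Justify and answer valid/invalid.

s_(k+1) = 2**(k + 1)*(-k - 2*(k + 1)**3 - 5*(k + 1)**2 + 1)/(k + 4)
s_(k+1) − s_k = 2**k*(-2*k**4 - 21*k**3 - 79*k**2 - 112*k - 44)/(k**2 + 7*k + 12)
(s_(k+1) − s_k) − t_k = 2**(k + 1)*(2*k**3 + 15*k**2 + 38*k + 26)/(k**2 + 7*k + 12)

Invalid: residual 2**(k + 1)*(2*k**3 + 15*k**2 + 38*k + 26)/(k**2 + 7*k + 12) ≠ 0.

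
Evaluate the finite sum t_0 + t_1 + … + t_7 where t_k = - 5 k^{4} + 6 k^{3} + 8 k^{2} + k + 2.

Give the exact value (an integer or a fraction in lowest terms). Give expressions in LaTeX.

Ratio r(k) = (5*k**4 + 14*k**3 + 4*k**2 - 15*k - 12)/(5*k**4 - 6*k**3 - 8*k**2 - k - 2).
Gosper form: A/B · C(k+1)/C(k) with A=1, B=1, C=k**4 - 6*k**3/5 - 8*k**2/5 - k/5 - 2/5.
Set up (1)·f(k+1) − (1)·f(k) − (k**4 - 6*k**3/5 - 8*k**2/5 - k/5 - 2/5) = 0.
From deg A=0, deg B=0, deg C=4: d=5.
Coefficient equations give f(k) = k*(k**4 - 4*k**3 + 2*k**2 + 2*k - 3)/5.
Then R = B(k−1)f/C = k*(k**4 - 4*k**3 + 2*k**2 + 2*k - 3)/(5*k**4 - 6*k**3 - 8*k**2 - k - 2), so s_k = R(k)·t_k = k*(-k**4 + 4*k**3 - 2*k**2 - 2*k + 3).
Check: Δs_k = -5*k**4 + 6*k**3 + 8*k**2 + k + 2. ✓
Σ_(k=0)^(7) t_k = s_(8) − s_(0) = -17512 − (0) = -17512.

Σ = -17512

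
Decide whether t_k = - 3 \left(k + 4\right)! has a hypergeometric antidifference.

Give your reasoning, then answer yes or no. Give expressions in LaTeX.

Ratio r(k) = k + 5.
A = k + 5, B = 1, C = 1.
f must satisfy (k + 5)·f(k+1) − (1)·f(k) = 1.
From deg A=1, deg B=0, deg C=0: d=-1.
Negative degree bound (-1): no f exists, t_k not Gosper-summable.

No — key equation has no polynomial f.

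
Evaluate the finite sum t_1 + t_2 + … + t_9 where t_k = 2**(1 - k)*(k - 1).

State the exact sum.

Σ = 251/128

Compute t_(k+1)/t_k: get k/(2*(k - 1)).
So A=1/2 and B=1, with C=k - 1.
Solve (1/2)·f(k+1) − (1)·f(k) = k - 1.
Degrees (0,0,1) ⇒ d ≤ 1.
Solving with deg f ≤ 1: f(k) = -2*k.
So s_k = (B(k−1)f/C)·t_k = (-2*k/(k - 1))·t_k = -2**(2 - k)*k.
Δs = 2**(1 - k)*(k - 1), as required.
Evaluate s at k=10 and k=1: -5/128 and -2; difference 251/128.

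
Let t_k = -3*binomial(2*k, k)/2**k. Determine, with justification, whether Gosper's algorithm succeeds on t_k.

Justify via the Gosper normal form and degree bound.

t_(k+1)/t_k = (2*k + 1)/(k + 1).
So A=2*k + 1 and B=k + 1, with C=1.
Need (2*k + 1)·f(k+1) − (k)·f(k) = 1.
Bound: deg f ≤ -1.
Bound -1 < 0, so the key equation has no polynomial solution.

No. Not Gosper-summable.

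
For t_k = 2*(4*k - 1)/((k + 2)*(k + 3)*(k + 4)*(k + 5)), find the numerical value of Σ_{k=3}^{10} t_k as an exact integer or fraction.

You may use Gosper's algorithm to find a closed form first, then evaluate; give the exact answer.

Compute t_(k+1)/t_k: get (k + 2)*(4*k + 3)/((k + 6)*(4*k - 1)).
Normal form (A,B,C) = (k + 2, k + 6, k - 1/4).
Set up (k + 2)·f(k+1) − (k + 5)·f(k) − (k - 1/4) = 0.
From deg A=1, deg B=1, deg C=1: d=3.
Solve for f: f(k) = k*(k - 2)*(k + 11)/96 (degree 3 ≤ 3).
So s_k = (B(k−1)f/C)·t_k = (k*(k - 2)*(k + 5)*(k + 11)/(24*(4*k - 1)))·t_k = k*(k**2 + 9*k - 22)/(12*(k + 2)*(k + 3)*(k + 4)).
s_(k+1) − s_k = 2*(4*k - 1)/(k**4 + 14*k**3 + 71*k**2 + 154*k + 120) = t_k.
Sum = s_(11) − s_(3); s_(11) = 121/1820, s_(3) = 1/60 ⇒ 68/1365.

Σ = 68/1365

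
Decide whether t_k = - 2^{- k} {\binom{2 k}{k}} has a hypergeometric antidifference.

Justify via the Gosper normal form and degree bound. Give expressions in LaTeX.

t_(k+1)/t_k = (2*k + 1)/(k + 1).
Normal form (A,B,C) = (2*k + 1, k + 1, 1).
f must satisfy (2*k + 1)·f(k+1) − (k)·f(k) = 1.
From deg A=1, deg B=1, deg C=0: d=-1.
Negative degree bound (-1): no f exists, t_k not Gosper-summable.

No — t_k has no hypergeometric antidifference.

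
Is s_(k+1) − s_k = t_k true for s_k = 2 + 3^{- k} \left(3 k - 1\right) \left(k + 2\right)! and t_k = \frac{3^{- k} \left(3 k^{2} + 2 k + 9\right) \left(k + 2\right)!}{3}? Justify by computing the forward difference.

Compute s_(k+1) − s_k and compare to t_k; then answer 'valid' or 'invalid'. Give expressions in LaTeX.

s_(k+1) = 3**(-k - 1)*(3*k + 2)*factorial(k + 3) + 2
s_(k+1) − s_k = (3*k**2 + 2*k + 9)*factorial(k + 2)/(3*3**k)
(s_(k+1) − s_k) − t_k = 0

valid (s_(k+1) − s_k reduces to t_k)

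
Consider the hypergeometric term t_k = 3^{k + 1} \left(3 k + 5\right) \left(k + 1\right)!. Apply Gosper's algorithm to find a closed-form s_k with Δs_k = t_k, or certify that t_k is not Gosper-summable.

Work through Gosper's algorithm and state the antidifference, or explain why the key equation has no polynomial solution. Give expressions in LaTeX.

t_(k+1)/t_k = 3*(k + 2)*(3*k + 8)/(3*k + 5).
Take A(k)=3*k + 6, B(k)=1, C(k)=k + 5/3.
Set up (3*k + 6)·f(k+1) − (1)·f(k) − (k + 5/3) = 0.
Bound: deg f ≤ 0.
Match coefficients ⇒ f(k) = 1/3.
Get s_k = R·t_k = 3**(k + 1)*factorial(k + 1) with R(k) = B(k−1)f(k)/C(k) = 1/(3*k + 5).
Δs = 3**(k + 1)*(3*k + 5)*factorial(k + 1), as required.

s_k = 3^{k + 1} \left(k + 1\right)!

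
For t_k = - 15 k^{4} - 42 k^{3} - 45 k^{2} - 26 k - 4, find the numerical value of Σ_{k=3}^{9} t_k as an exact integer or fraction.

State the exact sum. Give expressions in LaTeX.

Σ = -328132

Compute t_(k+1)/t_k: get (15*k**4 + 102*k**3 + 261*k**2 + 302*k + 132)/(15*k**4 + 42*k**3 + 45*k**2 + 26*k + 4).
Gosper form: A/B · C(k+1)/C(k) with A=1, B=1, C=k**4 + 14*k**3/5 + 3*k**2 + 26*k/15 + 4/15.
Set up (1)·f(k+1) − (1)·f(k) − (k**4 + 14*k**3/5 + 3*k**2 + 26*k/15 + 4/15) = 0.
deg f ≤ 5 (via 0,0,4).
Match coefficients ⇒ f(k) = k*(3*k**4 + 3*k**3 - k**2 + k - 2)/15.
Then R = B(k−1)f/C = k*(3*k**4 + 3*k**3 - k**2 + k - 2)/(15*k**4 + 42*k**3 + 45*k**2 + 26*k + 4), so s_k = R(k)·t_k = k*(-3*k**4 - 3*k**3 + k**2 - k + 2).
Δs = -15*k**4 - 42*k**3 - 45*k**2 - 26*k - 4, as required.
Telescoping: Σ = s_(10) − s_(3) = -329080 − (-948) = -328132.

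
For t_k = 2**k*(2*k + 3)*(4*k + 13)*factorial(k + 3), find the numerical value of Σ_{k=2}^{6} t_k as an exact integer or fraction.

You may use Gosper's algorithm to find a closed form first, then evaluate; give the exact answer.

Compute t_(k+1)/t_k: get 2*(k + 4)*(2*k + 5)*(4*k + 17)/((2*k + 3)*(4*k + 13)).
Factor: A=2*k + 8; B=1; C=k**2 + 19*k/4 + 39/8.
Key eq: (2*k + 8)·f(k+1) = (1)·f(k) + (k**2 + 19*k/4 + 39/8).
d = 1 from the (1,0,2) case.
Match coefficients ⇒ f(k) = (4*k + 1)/8.
R(k) = B(k−1)·f(k)/C(k) = (4*k + 1)/((2*k + 3)*(4*k + 13)); s_k = R·t_k = 2**k*(4*k + 1)*factorial(k + 3).
s_(k+1) − s_k = 2**k*(2*k + 3)*(4*k + 13)*factorial(k + 3) = t_k.
Telescoping: Σ = s_(7) − s_(2) = 13470105600 − (4320) = 13470101280.

Σ = 13470101280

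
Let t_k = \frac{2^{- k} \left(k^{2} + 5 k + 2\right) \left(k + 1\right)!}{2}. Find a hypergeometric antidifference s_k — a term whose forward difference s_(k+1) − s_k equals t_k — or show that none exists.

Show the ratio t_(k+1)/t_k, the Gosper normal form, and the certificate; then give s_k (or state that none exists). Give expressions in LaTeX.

s_k = 2^{- k} \left(k + 4\right) \left(k + 1\right)!

The ratio is (k + 2)*(5*k + (k + 1)**2 + 7)/(2*(k**2 + 5*k + 2)).
Gosper form: A/B · C(k+1)/C(k) with A=k/2 + 1, B=1, C=k**2 + 5*k + 2.
f must satisfy (k/2 + 1)·f(k+1) − (1)·f(k) = k**2 + 5*k + 2.
Degrees (1,0,2) ⇒ d ≤ 1.
A polynomial solution: f(k) = 2*(k + 4).
R(k) = B(k−1)·f(k)/C(k) = 2*(k + 4)/(k**2 + 5*k + 2); s_k = R·t_k = (k + 4)*factorial(k + 1)/2**k.
Δs = (k**2 + 5*k + 2)*factorial(k + 1)/(2*2**k), as required.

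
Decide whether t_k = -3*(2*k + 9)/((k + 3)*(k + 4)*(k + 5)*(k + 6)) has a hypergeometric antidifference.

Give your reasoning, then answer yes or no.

Yes. s_k = k*(-k - 8)/(5*(k**2 + 8*k + 15)).

r(k) = (k + 3)*(2*k + 11)/((k + 7)*(2*k + 9)) after simplifying.
So A=k + 3 and B=k + 7, with C=k + 9/2.
Set up (k + 3)·f(k+1) − (k + 6)·f(k) − (k + 9/2) = 0.
deg f ≤ 3 (via 1,1,1).
Coefficient equations give f(k) = k*(k + 4)*(k + 8)/30.
R(k) = B(k−1)·f(k)/C(k) = k*(k + 4)*(k + 6)*(k + 8)/(15*(2*k + 9)); s_k = R·t_k = k*(-k - 8)/(5*(k**2 + 8*k + 15)).
s_(k+1) − s_k = 3*(-2*k - 9)/(k**4 + 18*k**3 + 119*k**2 + 342*k + 360) = t_k.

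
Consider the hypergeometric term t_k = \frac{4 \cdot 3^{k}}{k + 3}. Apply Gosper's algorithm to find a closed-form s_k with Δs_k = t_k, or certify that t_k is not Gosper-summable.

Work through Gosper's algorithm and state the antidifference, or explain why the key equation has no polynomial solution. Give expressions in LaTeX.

Ratio r(k) = 3*(k + 3)/(k + 4).
Factor: A=3*k + 9; B=k + 4; C=1.
Set up (3*k + 9)·f(k+1) − (k + 3)·f(k) − (1) = 0.
deg f ≤ -1 (via 1,1,0).
deg f ≤ -1 is impossible — no certificate.

none (Gosper's algorithm certifies no s_k)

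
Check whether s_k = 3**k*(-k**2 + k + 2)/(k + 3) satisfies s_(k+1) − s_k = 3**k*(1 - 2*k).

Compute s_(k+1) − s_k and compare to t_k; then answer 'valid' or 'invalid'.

Invalid: residual 3**k*(4*k**2 + 8*k - 2)/(k**2 + 7*k + 12) ≠ 0.

s_(k+1) = 3**(k + 1)*(-k**2 - k + 2)/(k + 4)
s_(k+1) − s_k = 3**k*(-2*k**3 - 9*k**2 - 9*k + 10)/(k**2 + 7*k + 12)
(s_(k+1) − s_k) − t_k = 3**k*(4*k**2 + 8*k - 2)/(k**2 + 7*k + 12)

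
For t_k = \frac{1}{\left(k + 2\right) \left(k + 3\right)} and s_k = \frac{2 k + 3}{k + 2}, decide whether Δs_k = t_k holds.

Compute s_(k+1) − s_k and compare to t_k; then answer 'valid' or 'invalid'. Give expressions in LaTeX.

s_(k+1) = (2*k + 5)/(k + 3)
s_(k+1) − s_k = 1/(k**2 + 5*k + 6)
(s_(k+1) − s_k) − t_k = 0

Valid: the claim telescopes to t_k.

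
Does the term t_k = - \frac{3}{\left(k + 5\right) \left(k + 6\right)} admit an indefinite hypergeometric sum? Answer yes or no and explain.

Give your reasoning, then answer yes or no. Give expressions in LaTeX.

Yes. s_k = - \frac{3 k}{5 k + 25}.

The ratio is (k + 5)/(k + 7).
Gosper form: A/B · C(k+1)/C(k) with A=k + 5, B=k + 7, C=1.
Need (k + 5)·f(k+1) − (k + 6)·f(k) = 1.
Degrees (1,1,0) ⇒ d ≤ 1.
A polynomial solution: f(k) = k/5.
Get s_k = R·t_k = -3*k/(5*k + 25) with R(k) = B(k−1)f(k)/C(k) = k*(k + 6)/5.
s_(k+1) − s_k = -3/(k**2 + 11*k + 30) = t_k.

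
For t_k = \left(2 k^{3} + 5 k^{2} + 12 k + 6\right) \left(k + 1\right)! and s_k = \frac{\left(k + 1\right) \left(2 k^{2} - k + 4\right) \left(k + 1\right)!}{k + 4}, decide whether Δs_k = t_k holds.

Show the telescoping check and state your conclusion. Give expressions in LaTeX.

s_(k+1) = (k + 2)*(2*k**2 + 3*k + 5)*factorial(k + 2)/(k + 5)
s_(k+1) − s_k = (2*k**5 + 17*k**4 + 58*k**3 + 124*k**2 + 129*k + 60)*factorial(k + 1)/((k + 4)*(k + 5))
(s_(k+1) − s_k) − t_k = -3*(2*k**4 + 13*k**3 + 30*k**2 + 55*k + 20)*factorial(k + 1)/((k + 4)*(k + 5))

Invalid: residual - \frac{3 \left(2 k^{4} + 13 k^{3} + 30 k^{2} + 55 k + 20\right) \left(k + 1\right)!}{\left(k + 4\right) \left(k + 5\right)} ≠ 0.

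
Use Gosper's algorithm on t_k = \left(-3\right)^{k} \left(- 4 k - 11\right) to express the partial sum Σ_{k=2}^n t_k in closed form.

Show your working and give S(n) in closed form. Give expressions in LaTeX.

The ratio is 3*(-4*k - 15)/(4*k + 11).
A = -3, B = 1, C = k + 11/4.
f must satisfy (-3)·f(k+1) − (1)·f(k) = k + 11/4.
Bound: deg f ≤ 1.
A polynomial solution: f(k) = -(k + 2)/4.
So s_k = (B(k−1)f/C)·t_k = (-(k + 2)/(4*k + 11))·t_k = (-3)**k*(k + 2).
s_(k+1) − s_k = (-3)**k*(-4*k - 11) = t_k.
s_(n+1) = (-3)**(n + 1)*(n + 3) and s_(2) = 36, so S(n) = -3*(-3)**n*n + 3*(-3)**(n + 1) - 36.

S(n) = - 3 \left(-3\right)^{n} n + 3 \left(-3\right)^{n + 1} - 36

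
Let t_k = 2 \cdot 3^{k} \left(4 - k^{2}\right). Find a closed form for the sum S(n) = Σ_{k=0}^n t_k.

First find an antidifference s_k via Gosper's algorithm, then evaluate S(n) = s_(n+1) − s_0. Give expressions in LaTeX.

Step 1: r(k) = 3*((k + 1)**2 - 4)/(k**2 - 4).
Take A(k)=3, B(k)=1, C(k)=k**2 - 4.
f must satisfy (3)·f(k+1) − (1)·f(k) = k**2 - 4.
d = 2 from the (0,0,2) case.
Solving with deg f ≤ 2: f(k) = (k**2 - 3*k - 1)/2.
Then R = B(k−1)f/C = (k**2 - 3*k - 1)/(2*(k - 2)*(k + 2)), so s_k = R(k)·t_k = 3**k*(-k**2 + 3*k + 1).
Δs = 2*3**k*(4 - k**2), as required.
s_(n+1) = 3**(n + 1)*(-n**2 + n + 3) and s_(0) = 1, so S(n) = -3**(n + 1)*n**2 + 3**(n + 1)*n + 3**(n + 2) - 1.

S(n) = - 3^{n + 1} n^{2} + 3^{n + 1} n + 3^{n + 2} - 1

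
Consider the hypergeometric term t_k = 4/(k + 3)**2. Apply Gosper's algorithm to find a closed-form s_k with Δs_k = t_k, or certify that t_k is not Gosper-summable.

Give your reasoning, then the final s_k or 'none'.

no hypergeometric antidifference exists

Compute t_(k+1)/t_k: get (k + 3)**2/(k + 4)**2.
A = k**2 + 6*k + 9, B = k**2 + 8*k + 16, C = 1.
Set up (k**2 + 6*k + 9)·f(k+1) − (k**2 + 6*k + 9)·f(k) − (1) = 0.
From deg A=2, deg B=2, deg C=0: d=0.
Put f(k) = c0: A·f(k+1) − B(k−1)·f(k) − C = -1; need -1 = 0 — inconsistent ⇒ no f, not summable.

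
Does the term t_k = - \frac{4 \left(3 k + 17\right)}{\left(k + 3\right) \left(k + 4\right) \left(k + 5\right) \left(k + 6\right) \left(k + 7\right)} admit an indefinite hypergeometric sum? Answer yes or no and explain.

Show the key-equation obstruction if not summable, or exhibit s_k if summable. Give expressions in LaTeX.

The ratio is (k + 3)*(3*k + 20)/((k + 8)*(3*k + 17)).
Normal form (A,B,C) = (k + 3, k + 8, k + 17/3).
Set up (k + 3)·f(k+1) − (k + 7)·f(k) − (k + 17/3) = 0.
Bound: deg f ≤ 4.
Coefficient equations give f(k) = k*(k + 5)*(k**2 + 13*k + 54)/216.
So s_k = (B(k−1)f/C)·t_k = (k*(k + 5)*(k + 7)*(k**2 + 13*k + 54)/(72*(3*k + 17)))·t_k = k*(-k**2 - 13*k - 54)/(18*(k**3 + 13*k**2 + 54*k + 72)).
Verify: 4*(-3*k - 17)/(k**5 + 25*k**4 + 245*k**3 + 1175*k**2 + 2754*k + 2520) matches t_k.

Yes. s_k = \frac{k \left(- k^{2} - 13 k - 54\right)}{18 \left(k^{3} + 13 k^{2} + 54 k + 72\right)}.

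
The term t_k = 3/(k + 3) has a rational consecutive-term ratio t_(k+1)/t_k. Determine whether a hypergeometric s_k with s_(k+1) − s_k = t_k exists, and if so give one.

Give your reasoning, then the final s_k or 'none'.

none (Gosper's algorithm certifies no s_k)

The ratio is (k + 3)/(k + 4).
So A=k + 3 and B=k + 4, with C=1.
Solve (k + 3)·f(k+1) − (k + 3)·f(k) = 1.
Bound: deg f ≤ 0.
f = c0 ⇒ A·f(k+1) − B(k−1)·f(k) − C = -1. The system {-1 = 0} is inconsistent; no antidifference.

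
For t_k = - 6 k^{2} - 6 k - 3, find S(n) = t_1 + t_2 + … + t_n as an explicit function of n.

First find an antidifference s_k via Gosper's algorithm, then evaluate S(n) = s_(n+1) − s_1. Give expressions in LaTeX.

S(n) = n \left(- 2 n^{2} - 6 n - 7\right)

Compute t_(k+1)/t_k: get (2*k**2 + 6*k + 5)/(2*k**2 + 2*k + 1).
Factor: A=1; B=1; C=k**2 + k + 1/2.
Key eq: (1)·f(k+1) = (1)·f(k) + (k**2 + k + 1/2).
Bound: deg f ≤ 3.
A polynomial solution: f(k) = k*(2*k**2 + 1)/6.
R(k) = B(k−1)·f(k)/C(k) = k*(2*k**2 + 1)/(3*(2*k**2 + 2*k + 1)); s_k = R·t_k = -2*k**3 - k.
Verify: -6*k**2 - 6*k - 3 matches t_k.
s_(n+1) = -2*n**3 - 6*n**2 - 7*n - 3 and s_(1) = -3, so S(n) = n*(-2*n**2 - 6*n - 7).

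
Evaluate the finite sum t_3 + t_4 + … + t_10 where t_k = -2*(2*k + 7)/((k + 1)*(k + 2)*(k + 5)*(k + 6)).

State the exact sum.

Σ = -5/96

r(k) = (k + 1)*(k + 5)*(2*k + 9)/((k + 3)*(k + 7)*(2*k + 7)) after simplifying.
Normal form (A,B,C) = (k + 1, k + 7, k**3 + 21*k**2/2 + 73*k/2 + 42).
Solve (k + 1)·f(k+1) − (k + 6)·f(k) = k**3 + 21*k**2/2 + 73*k/2 + 42.
From deg A=1, deg B=1, deg C=3: d=5.
Match coefficients ⇒ f(k) = k*(k + 2)*(k + 3)*(k + 4)*(k + 6)/10.
Certificate R = B(k−1)f/C = k*(k + 2)*(k + 6)**2/(5*(2*k + 7)) gives s_k = 2*k*(-k - 6)/(5*(k**2 + 6*k + 5)).
Check: Δs_k = 2*(-2*k - 7)/(k**4 + 14*k**3 + 65*k**2 + 112*k + 60). ✓
Σ_(k=3)^(10) t_k = s_(11) − s_(3) = -187/480 − (-27/80) = -5/96.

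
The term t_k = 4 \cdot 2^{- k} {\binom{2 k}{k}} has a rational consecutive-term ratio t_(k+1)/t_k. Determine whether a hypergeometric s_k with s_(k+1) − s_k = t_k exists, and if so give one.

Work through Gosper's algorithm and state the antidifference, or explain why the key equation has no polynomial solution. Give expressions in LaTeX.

The ratio is (2*k + 1)/(k + 1).
Factor: A=2*k + 1; B=k + 1; C=1.
Need (2*k + 1)·f(k+1) − (k)·f(k) = 1.
Degrees (1,1,0) ⇒ d ≤ -1.
Negative degree bound (-1): no f exists, t_k not Gosper-summable.

no hypergeometric antidifference exists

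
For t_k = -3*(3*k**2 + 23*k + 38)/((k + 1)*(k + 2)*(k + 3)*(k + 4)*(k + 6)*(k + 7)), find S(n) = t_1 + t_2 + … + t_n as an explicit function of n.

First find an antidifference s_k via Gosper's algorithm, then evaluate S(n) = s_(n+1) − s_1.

S(n) = 3*n*(-n**2 - 13*n - 50)/(56*(n**3 + 13*n**2 + 50*n + 56))

Step 1: r(k) = (k + 1)*(k + 6)*(23*k + 3*(k + 1)**2 + 61)/((k + 5)*(k + 8)*(3*k**2 + 23*k + 38)).
So A=k + 1 and B=k + 8, with C=k**3 + 38*k**2/3 + 51*k + 190/3.
Set up (k + 1)·f(k+1) − (k + 7)·f(k) − (k**3 + 38*k**2/3 + 51*k + 190/3) = 0.
deg f ≤ 6 (via 1,1,3).
Coefficient equations give f(k) = k*(k + 2)*(k + 4)*(k + 5)*(k**2 + 10*k + 27)/54.
Then R = B(k−1)f/C = k*(k + 2)*(k + 4)*(k + 7)*(k**2 + 10*k + 27)/(18*(3*k**2 + 23*k + 38)), so s_k = R(k)·t_k = k*(-k**2 - 10*k - 27)/(6*(k**3 + 10*k**2 + 27*k + 18)).
Δs = 3*(-3*k**2 - 23*k - 38)/(k**6 + 23*k**5 + 207*k**4 + 925*k**3 + 2144*k**2 + 2412*k + 1008), as required.
Σ_(k=1)^n t_k = s_(n+1) − s_(1) = ((-n**3 - 13*n**2 - 50*n - 38)/(6*(n**3 + 13*n**2 + 50*n + 56))) − (-19/168), i.e. 3*n*(-n**2 - 13*n - 50)/(56*(n**3 + 13*n**2 + 50*n + 56)).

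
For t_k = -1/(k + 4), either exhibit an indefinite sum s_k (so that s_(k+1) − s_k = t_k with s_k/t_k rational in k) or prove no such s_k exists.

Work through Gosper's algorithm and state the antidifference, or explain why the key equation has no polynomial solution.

none (Gosper's algorithm certifies no s_k)

Compute t_(k+1)/t_k: get (k + 4)/(k + 5).
So A=k + 4 and B=k + 5, with C=1.
Set up (k + 4)·f(k+1) − (k + 4)·f(k) − (1) = 0.
Degrees (1,1,0) ⇒ d ≤ 0.
Generic f = c0 gives residual -1; -1 = 0 cannot hold, so t_k is not Gosper-summable.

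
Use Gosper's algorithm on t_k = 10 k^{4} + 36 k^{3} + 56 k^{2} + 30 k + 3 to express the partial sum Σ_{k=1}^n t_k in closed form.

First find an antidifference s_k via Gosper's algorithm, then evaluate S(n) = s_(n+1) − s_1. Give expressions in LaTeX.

S(n) = n \left(2 n^{4} + 14 n^{3} + 40 n^{2} + 52 n + 27\right)

t_(k+1)/t_k = (10*k**4 + 76*k**3 + 224*k**2 + 290*k + 135)/(10*k**4 + 36*k**3 + 56*k**2 + 30*k + 3).
Gosper form: A/B · C(k+1)/C(k) with A=1, B=1, C=k**4 + 18*k**3/5 + 28*k**2/5 + 3*k + 3/10.
f must satisfy (1)·f(k+1) − (1)·f(k) = k**4 + 18*k**3/5 + 28*k**2/5 + 3*k + 3/10.
Degrees (0,0,4) ⇒ d ≤ 5.
Coefficient equations give f(k) = k*(2*k**4 + 4*k**3 + 4*k**2 - 4*k - 3)/10.
R(k) = B(k−1)·f(k)/C(k) = k*(2*k**4 + 4*k**3 + 4*k**2 - 4*k - 3)/(10*k**4 + 36*k**3 + 56*k**2 + 30*k + 3); s_k = R·t_k = k*(2*k**4 + 4*k**3 + 4*k**2 - 4*k - 3).
Check: Δs_k = 10*k**4 + 36*k**3 + 56*k**2 + 30*k + 3. ✓
s_(n+1) = 2*n**5 + 14*n**4 + 40*n**3 + 52*n**2 + 27*n + 3 and s_(1) = 3, so S(n) = n*(2*n**4 + 14*n**3 + 40*n**2 + 52*n + 27).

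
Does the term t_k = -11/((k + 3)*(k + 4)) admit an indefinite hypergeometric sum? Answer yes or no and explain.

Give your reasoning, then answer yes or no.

r(k) = (k + 3)/(k + 5) after simplifying.
A = k + 3, B = k + 5, C = 1.
Need (k + 3)·f(k+1) − (k + 4)·f(k) = 1.
Degrees (1,1,0) ⇒ d ≤ 1.
Solve for f: f(k) = k/3 (degree 1 ≤ 1).
So s_k = (B(k−1)f/C)·t_k = (k*(k + 4)/3)·t_k = -11*k/(3*k + 9).
Verify: -11/(k**2 + 7*k + 12) matches t_k.

Yes. s_k = -11*k/(3*k + 9).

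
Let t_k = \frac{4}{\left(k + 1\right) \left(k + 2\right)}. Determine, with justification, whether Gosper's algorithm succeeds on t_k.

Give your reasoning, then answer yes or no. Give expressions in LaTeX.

Yes. s_k = \frac{4 k}{k + 1}.

Ratio r(k) = (k + 1)/(k + 3).
Normal form (A,B,C) = (k + 1, k + 3, 1).
Key eq: (k + 1)·f(k+1) = (k + 2)·f(k) + (1).
d = 1 from the (1,1,0) case.
Coefficient equations give f(k) = k.
Then R = B(k−1)f/C = k*(k + 2), so s_k = R(k)·t_k = 4*k/(k + 1).
s_(k+1) − s_k = 4/(k**2 + 3*k + 2) = t_k.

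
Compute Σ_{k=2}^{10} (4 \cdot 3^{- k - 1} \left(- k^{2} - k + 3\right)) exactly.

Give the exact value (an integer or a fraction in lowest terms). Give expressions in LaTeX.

Σ = -255596/177147

The ratio is (k + (k + 1)**2 - 2)/(3*(k**2 + k - 3)).
Gosper form: A/B · C(k+1)/C(k) with A=1/3, B=1, C=k**2 + k - 3.
Need (1/3)·f(k+1) − (1)·f(k) = k**2 + k - 3.
deg f ≤ 2 (via 0,0,2).
Match coefficients ⇒ f(k) = -3*(2*k**2 + 4*k - 3)/4.
Get s_k = R·t_k = (2*k**2 + 4*k - 3)/3**k with R(k) = B(k−1)f(k)/C(k) = -3*(2*k**2 + 4*k - 3)/(4*(k**2 + k - 3)).
Verify: 4*3**(-k - 1)*(-k**2 - k + 3) matches t_k.
Sum = s_(11) − s_(2); s_(11) = 283/177147, s_(2) = 13/9 ⇒ -255596/177147.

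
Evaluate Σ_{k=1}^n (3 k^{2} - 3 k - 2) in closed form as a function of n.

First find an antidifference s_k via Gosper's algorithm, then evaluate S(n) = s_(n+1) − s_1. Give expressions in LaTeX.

S(n) = n \left(n^{2} - 3\right)

Compute t_(k+1)/t_k: get (3*k**2 + 3*k - 2)/(3*k**2 - 3*k - 2).
So A=1 and B=1, with C=k**2 - k - 2/3.
Set up (1)·f(k+1) − (1)·f(k) − (k**2 - k - 2/3) = 0.
deg f ≤ 3 (via 0,0,2).
Coefficient equations give f(k) = k**2*(k - 3)/3.
So s_k = (B(k−1)f/C)·t_k = (k**2*(k - 3)/(3*k**2 - 3*k - 2))·t_k = k**2*(k - 3).
s_(k+1) − s_k = 3*k**2 - 3*k - 2 = t_k.
Evaluate: s_(n+1) = n**3 - 3*n - 2; subtract s_(1) = -2 ⇒ S(n) = n*(n**2 - 3).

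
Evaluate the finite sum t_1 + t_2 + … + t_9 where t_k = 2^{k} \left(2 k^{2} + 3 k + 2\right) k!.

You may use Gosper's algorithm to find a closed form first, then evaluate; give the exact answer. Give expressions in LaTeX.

t_(k+1)/t_k = 2*(2*k**3 + 9*k**2 + 14*k + 7)/(2*k**2 + 3*k + 2).
A = 2*k + 2, B = 1, C = k**2 + 3*k/2 + 1.
Solve (2*k + 2)·f(k+1) − (1)·f(k) = k**2 + 3*k/2 + 1.
Bound: deg f ≤ 1.
Solving with deg f ≤ 1: f(k) = k/2.
Then R = B(k−1)f/C = k/(2*k**2 + 3*k + 2), so s_k = R(k)·t_k = 2**k*k*factorial(k).
Check: Δs_k = 2**k*(2*k**2 + 3*k + 2)*factorial(k). ✓
Evaluate s at k=10 and k=1: 37158912000 and 2; difference 37158911998.

Σ = 37158911998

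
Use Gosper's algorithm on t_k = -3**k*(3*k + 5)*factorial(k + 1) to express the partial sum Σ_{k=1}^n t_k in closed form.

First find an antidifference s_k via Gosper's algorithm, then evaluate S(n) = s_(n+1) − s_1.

The ratio is 3*(k + 2)*(3*k + 8)/(3*k + 5).
Gosper form: A/B · C(k+1)/C(k) with A=3*k + 6, B=1, C=k + 5/3.
Solve (3*k + 6)·f(k+1) − (1)·f(k) = k + 5/3.
Degrees (1,0,1) ⇒ d ≤ 0.
A polynomial solution: f(k) = 1/3.
Get s_k = R·t_k = -3**k*factorial(k + 1) with R(k) = B(k−1)f(k)/C(k) = 1/(3*k + 5).
Δs = -3**k*(3*k + 5)*factorial(k + 1), as required.
Evaluate: s_(n+1) = -3**(n + 1)*factorial(n + 2); subtract s_(1) = -6 ⇒ S(n) = -3*3**n*factorial(n + 2) + 6.

S(n) = -3*3**n*factorial(n + 2) + 6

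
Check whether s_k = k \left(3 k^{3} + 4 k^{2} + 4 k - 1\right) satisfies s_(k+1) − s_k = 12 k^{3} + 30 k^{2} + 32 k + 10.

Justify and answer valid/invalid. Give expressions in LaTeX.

valid; difference matches t_k

s_(k+1) = 3*k**4 + 16*k**3 + 34*k**2 + 31*k + 10
s_(k+1) − s_k = 12*k**3 + 30*k**2 + 32*k + 10
(s_(k+1) − s_k) − t_k = 0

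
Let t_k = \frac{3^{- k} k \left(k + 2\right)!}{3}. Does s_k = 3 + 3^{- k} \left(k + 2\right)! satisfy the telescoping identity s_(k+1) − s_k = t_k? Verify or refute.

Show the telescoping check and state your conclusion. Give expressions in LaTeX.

valid (s_(k+1) − s_k reduces to t_k)

s_(k+1) = 3**(-k - 1)*factorial(k + 3) + 3
s_(k+1) − s_k = k*factorial(k + 2)/(3*3**k)
(s_(k+1) − s_k) − t_k = 0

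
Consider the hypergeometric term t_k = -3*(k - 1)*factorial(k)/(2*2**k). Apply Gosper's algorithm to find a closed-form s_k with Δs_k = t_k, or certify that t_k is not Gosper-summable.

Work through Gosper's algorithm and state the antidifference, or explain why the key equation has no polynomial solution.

s_k = -3*factorial(k)/2**k

t_(k+1)/t_k = k*(k + 1)/(2*(k - 1)).
So A=k/2 + 1/2 and B=1, with C=k - 1.
Solve (k/2 + 1/2)·f(k+1) − (1)·f(k) = k - 1.
From deg A=1, deg B=0, deg C=1: d=0.
Solving with deg f ≤ 0: f(k) = 2.
Then R = B(k−1)f/C = 2/(k - 1), so s_k = R(k)·t_k = -3*factorial(k)/2**k.
Check: Δs_k = -3*(k - 1)*factorial(k)/(2*2**k). ✓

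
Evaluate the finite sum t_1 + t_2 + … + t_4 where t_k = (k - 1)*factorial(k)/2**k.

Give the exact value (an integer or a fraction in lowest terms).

r(k) = k*(k + 1)/(2*(k - 1)) after simplifying.
Gosper form: A/B · C(k+1)/C(k) with A=k/2 + 1/2, B=1, C=k - 1.
Solve (k/2 + 1/2)·f(k+1) − (1)·f(k) = k - 1.
Bound: deg f ≤ 0.
Coefficient equations give f(k) = 2.
So s_k = (B(k−1)f/C)·t_k = (2/(k - 1))·t_k = 2**(1 - k)*factorial(k).
s_(k+1) − s_k = (k - 1)*factorial(k)/2**k = t_k.
Telescoping: Σ = s_(5) − s_(1) = 15/2 − (1) = 13/2.

Σ = 13/2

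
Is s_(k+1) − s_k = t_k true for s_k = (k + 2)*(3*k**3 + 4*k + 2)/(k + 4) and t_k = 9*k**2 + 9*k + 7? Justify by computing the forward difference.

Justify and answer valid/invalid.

s_(k+1) = (k + 3)*(4*k + 3*(k + 1)**3 + 6)/(k + 5)
s_(k+1) − s_k = (9*k**4 + 78*k**3 + 178*k**2 + 165*k + 88)/(k**2 + 9*k + 20)
(s_(k+1) − s_k) − t_k = 2*(-6*k**3 - 45*k**2 - 39*k - 26)/(k**2 + 9*k + 20)

Invalid: residual 2*(-6*k**3 - 45*k**2 - 39*k - 26)/(k**2 + 9*k + 20) ≠ 0.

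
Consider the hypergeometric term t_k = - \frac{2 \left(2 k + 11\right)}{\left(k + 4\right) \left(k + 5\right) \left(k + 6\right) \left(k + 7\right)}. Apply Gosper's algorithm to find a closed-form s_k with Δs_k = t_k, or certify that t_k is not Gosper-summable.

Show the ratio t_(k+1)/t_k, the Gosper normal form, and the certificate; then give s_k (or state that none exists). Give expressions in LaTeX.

Step 1: r(k) = (k + 4)*(2*k + 13)/((k + 8)*(2*k + 11)).
Factor: A=k + 4; B=k + 8; C=k + 11/2.
f must satisfy (k + 4)·f(k+1) − (k + 7)·f(k) = k + 11/2.
Degrees (1,1,1) ⇒ d ≤ 3.
Solving with deg f ≤ 3: f(k) = k*(k + 5)*(k + 10)/48.
So s_k = (B(k−1)f/C)·t_k = (k*(k + 5)*(k + 7)*(k + 10)/(24*(2*k + 11)))·t_k = k*(-k - 10)/(12*(k**2 + 10*k + 24)).
Δs = 2*(-2*k - 11)/(k**4 + 22*k**3 + 179*k**2 + 638*k + 840), as required.

s_k = \frac{k \left(- k - 10\right)}{12 \left(k^{2} + 10 k + 24\right)}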